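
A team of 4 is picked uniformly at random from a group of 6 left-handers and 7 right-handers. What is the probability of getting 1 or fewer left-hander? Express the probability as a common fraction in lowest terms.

There are C(13,4) = 715 ways to choose the 4.
Favorable selections (1 or fewer left-hander): C(6,0)·C(7,4) + C(6,1)·C(7,3) = 35 + 210 = 245.
Probability = 245/715 = 49/143.

49/143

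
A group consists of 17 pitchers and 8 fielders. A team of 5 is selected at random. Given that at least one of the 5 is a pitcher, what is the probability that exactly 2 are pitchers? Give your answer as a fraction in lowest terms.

Work in counts. Selections with at least one pitcher: C(25,5) − C(8,5) = 53130 − 56 = 53074.
Of those, selections where exactly 2 are pitchers: C(17,2)·C(8,3) = 136·56 = 7616.
Conditional probability = 7616/53074 = 32/223.

32/223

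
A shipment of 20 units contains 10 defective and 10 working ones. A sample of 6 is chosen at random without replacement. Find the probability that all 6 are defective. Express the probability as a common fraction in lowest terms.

There are C(20,6) = 38760 possible selections.
Selections with all defective: C(10,6) = 210.
Probability = 210/38760 = 7/1292.

7/1292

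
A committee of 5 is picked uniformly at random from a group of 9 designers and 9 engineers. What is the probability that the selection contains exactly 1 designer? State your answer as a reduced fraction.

9/68

Total number of selections: C(18,5) = 8568.
Selections with exactly 1 designer: choose 1 of the 9 designers and 4 of the 9 engineers, C(9,1)·C(9,4) = 9·126 = 1134.
Probability = 1134/8568 = 9/68.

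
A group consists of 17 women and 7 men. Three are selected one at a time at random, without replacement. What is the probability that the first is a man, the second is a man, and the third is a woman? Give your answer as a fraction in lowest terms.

Multiply the conditional probabilities at each draw: 7/24 · 6/23 · 17/22 = 714/12144 = 119/2024.

119/2024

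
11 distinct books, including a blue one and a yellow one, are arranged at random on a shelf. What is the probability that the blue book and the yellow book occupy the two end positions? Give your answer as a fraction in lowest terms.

1/55

There are 11! = 39916800 arrangements.
Place the blue book and the yellow book at the ends in 2 ways, arrange the remaining 9 in 9! = 362880 ways: 2·362880 = 725760.
Probability = 725760/39916800 = 1/55.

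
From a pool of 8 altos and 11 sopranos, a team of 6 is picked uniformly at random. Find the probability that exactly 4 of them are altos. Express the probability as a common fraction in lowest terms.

There are C(19,6) = 27132 ways to choose 6 from 19.
Selections with exactly 4 altos: choose 4 of the 8 altos and 2 of the 11 sopranos, C(8,4)·C(11,2) = 70·55 = 3850.
Probability = 3850/27132 = 275/1938.

275/1938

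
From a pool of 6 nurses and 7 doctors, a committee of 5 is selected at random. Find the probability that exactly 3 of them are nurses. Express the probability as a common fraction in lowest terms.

Total number of selections: C(13,5) = 1287.
Selections with exactly 3 nurses: choose 3 of the 6 nurses and 2 of the 7 doctors, C(6,3)·C(7,2) = 20·21 = 420.
Probability = 420/1287 = 140/429.

140/429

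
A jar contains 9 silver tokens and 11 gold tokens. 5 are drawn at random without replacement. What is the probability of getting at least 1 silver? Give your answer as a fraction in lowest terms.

2507/2584

Total selections: C(20,5) = 15504.
The complement is all 5 are gold: C(11,5) = 462.
Probability = 1 − 462/15504 = 15042/15504 = 2507/2584.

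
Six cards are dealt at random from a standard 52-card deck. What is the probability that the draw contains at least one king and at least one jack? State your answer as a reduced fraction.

718637/5089630

There are C(52,6) = 20358520 possible draws.
By inclusion-exclusion on the complements, draws missing all kings or all jacks: C(48,6) + C(48,6) − C(44,6) = 12271512 + 12271512 − 7059052 = 17483972.
So draws with at least one of each: 20358520 − 17483972 = 2874548, probability 2874548/20358520 = 718637/5089630.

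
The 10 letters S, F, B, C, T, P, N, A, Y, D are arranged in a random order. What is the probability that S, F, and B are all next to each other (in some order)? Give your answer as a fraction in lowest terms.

1/15

There are 10! = 3628800 arrangements.
Treat the three as one block: 8! placements × 3! orders within the block = 40320·6 = 241920.
Probability = 241920/3628800 = 1/15.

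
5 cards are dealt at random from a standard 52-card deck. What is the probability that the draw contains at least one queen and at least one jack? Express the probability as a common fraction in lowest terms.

There are C(52,5) = 2598960 possible draws.
By inclusion-exclusion on the complements, draws missing all queens or all jacks: C(48,5) + C(48,5) − C(44,5) = 1712304 + 1712304 − 1086008 = 2338600.
So draws with at least one of each: 2598960 − 2338600 = 260360, probability 260360/2598960 = 6509/64974.

6509/64974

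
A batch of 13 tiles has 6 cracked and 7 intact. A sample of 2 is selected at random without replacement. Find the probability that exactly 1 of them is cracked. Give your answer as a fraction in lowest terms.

7/13

There are C(13,2) = 78 ways to choose 2 from 13.
Selections with exactly 1 cracked: choose 1 of the 6 cracked and 1 of the 7 intact, C(6,1)·C(7,1) = 6·7 = 42.
Probability = 42/78 = 7/13.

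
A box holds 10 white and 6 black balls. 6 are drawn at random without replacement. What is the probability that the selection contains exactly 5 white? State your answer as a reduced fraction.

Total number of selections: C(16,6) = 8008.
Selections with exactly 5 white: choose 5 of the 10 white and 1 of the 6 black, C(10,5)·C(6,1) = 252·6 = 1512.
Probability = 1512/8008 = 27/143.

27/143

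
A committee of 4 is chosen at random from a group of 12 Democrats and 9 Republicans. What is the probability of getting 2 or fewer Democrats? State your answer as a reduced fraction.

78/133

There are C(21,4) = 5985 ways to choose the 4.
Favorable selections (2 or fewer Democrats): C(12,0)·C(9,4) + C(12,1)·C(9,3) + C(12,2)·C(9,2) = 126 + 1008 + 2376 = 3510.
Probability = 3510/5985 = 78/133.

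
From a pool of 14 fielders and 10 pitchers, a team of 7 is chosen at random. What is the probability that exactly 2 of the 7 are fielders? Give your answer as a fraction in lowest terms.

Total number of selections: C(24,7) = 346104.
Selections with exactly 2 fielders: choose 2 of the 14 fielders and 5 of the 10 pitchers, C(14,2)·C(10,5) = 91·252 = 22932.
Probability = 22932/346104 = 637/9614.

637/9614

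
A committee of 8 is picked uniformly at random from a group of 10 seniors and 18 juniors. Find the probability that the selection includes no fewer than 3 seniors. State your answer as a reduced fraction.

2333/3795

Total selections: C(28,8) = 3108105.
Count the complement (fewer than 3 seniors): C(10,0)·C(18,8) + C(10,1)·C(18,7) + C(10,2)·C(18,6) = 43758 + 318240 + 835380 = 1197378.
Probability = 1 − 1197378/3108105 = 1910727/3108105 = 2333/3795.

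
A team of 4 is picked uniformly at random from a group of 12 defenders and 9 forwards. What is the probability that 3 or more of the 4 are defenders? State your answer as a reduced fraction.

55/133

Total selections: C(21,4) = 5985.
Favorable selections (3 or more defenders): C(12,3)·C(9,1) + C(12,4)·C(9,0) = 1980 + 495 = 2475.
Probability = 2475/5985 = 55/133.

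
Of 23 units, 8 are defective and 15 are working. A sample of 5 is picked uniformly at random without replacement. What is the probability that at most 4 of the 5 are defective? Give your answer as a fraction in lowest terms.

4799/4807

There are C(23,5) = 33649 ways to choose the 5.
The complement is exactly 5 defective: C(8,5)·C(15,0) = 56.
Probability = 1 − 56/33649 = 33593/33649 = 4799/4807.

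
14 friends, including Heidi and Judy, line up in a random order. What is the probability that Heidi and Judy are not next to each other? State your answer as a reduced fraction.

There are 14! = 87178291200 arrangements.
Arrangements with Heidi and Judy adjacent: 2·13! = 12454041600.
So not adjacent: 87178291200 − 12454041600 = 74724249600, probability 74724249600/87178291200 = 6/7.

6/7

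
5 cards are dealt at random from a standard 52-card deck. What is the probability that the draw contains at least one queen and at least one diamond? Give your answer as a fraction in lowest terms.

229297/866320

There are C(52,5) = 2598960 possible draws.
By inclusion-exclusion on the complements, draws missing all queens or all diamonds: C(48,5) + C(39,5) − C(36,5) = 1712304 + 575757 − 376992 = 1911069.
So draws with at least one of each: 2598960 − 1911069 = 687891, probability 687891/2598960 = 229297/866320.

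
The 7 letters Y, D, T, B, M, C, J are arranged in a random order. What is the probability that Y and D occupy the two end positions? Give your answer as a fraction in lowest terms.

There are 7! = 5040 arrangements.
Place Y and D at the ends in 2 ways, arrange the remaining 5 in 5! = 120 ways: 2·120 = 240.
Probability = 240/5040 = 1/21.

1/21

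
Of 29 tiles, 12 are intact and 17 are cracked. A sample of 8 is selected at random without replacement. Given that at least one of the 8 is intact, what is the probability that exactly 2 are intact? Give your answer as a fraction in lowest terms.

Work in counts. Selections with at least one intact: C(29,8) − C(17,8) = 4292145 − 24310 = 4267835.
Of those, selections where exactly 2 are intact: C(12,2)·C(17,6) = 66·12376 = 816816.
Conditional probability = 816816/4267835 = 5712/29845.

5712/29845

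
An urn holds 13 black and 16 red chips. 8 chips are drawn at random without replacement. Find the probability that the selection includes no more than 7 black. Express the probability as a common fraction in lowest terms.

3334/3335

There are C(29,8) = 4292145 ways to choose the 8.
The complement is exactly 8 black: C(13,8)·C(16,0) = 1287.
Probability = 1 − 1287/4292145 = 4290858/4292145 = 3334/3335.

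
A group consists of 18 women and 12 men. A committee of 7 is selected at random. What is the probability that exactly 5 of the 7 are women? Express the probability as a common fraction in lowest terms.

2618/9425

The sample space is all 7-subsets of the 30: C(30,7) = 2035800.
Selections with exactly 5 women: choose 5 of the 18 women and 2 of the 12 men, C(18,5)·C(12,2) = 8568·66 = 565488.
Probability = 565488/2035800 = 2618/9425.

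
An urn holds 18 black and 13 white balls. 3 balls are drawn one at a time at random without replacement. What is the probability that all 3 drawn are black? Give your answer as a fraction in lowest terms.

Multiply the conditional probabilities at each draw: 18/31 · 17/30 · 16/29 = 4896/26970 = 816/4495.

816/4495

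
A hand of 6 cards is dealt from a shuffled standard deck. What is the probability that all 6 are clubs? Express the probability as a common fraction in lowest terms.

33/391510

There are C(52,6) = 20358520 possible 6-card hands.
Hands that are all clubs: C(13,6) = 1716.
Probability = 1716/20358520 = 33/391510.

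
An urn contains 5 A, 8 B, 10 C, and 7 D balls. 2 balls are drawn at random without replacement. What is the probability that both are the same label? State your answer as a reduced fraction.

104/435

There are C(30,2) = 435 ways to draw 2 balls.
All same label: C(5,2) + C(8,2) + C(10,2) + C(7,2) = 10 + 28 + 45 + 21 = 104.
Probability = 104/435.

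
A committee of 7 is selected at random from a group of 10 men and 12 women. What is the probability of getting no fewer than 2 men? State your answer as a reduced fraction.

Total selections: C(22,7) = 170544.
Count the complement (fewer than 2 men): C(10,0)·C(12,7) + C(10,1)·C(12,6) = 792 + 9240 = 10032.
Probability = 1 − 10032/170544 = 160512/170544 = 16/17.

16/17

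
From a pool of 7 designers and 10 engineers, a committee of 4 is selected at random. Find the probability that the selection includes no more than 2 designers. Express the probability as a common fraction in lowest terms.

57/68

There are C(17,4) = 2380 ways to choose the 4.
Count the complement (more than 2 designers): C(7,3)·C(10,1) + C(7,4)·C(10,0) = 350 + 35 = 385.
Probability = 1 − 385/2380 = 1995/2380 = 57/68.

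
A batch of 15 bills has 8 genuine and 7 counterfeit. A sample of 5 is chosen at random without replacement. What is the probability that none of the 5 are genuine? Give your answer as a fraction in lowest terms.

There are C(15,5) = 3003 possible selections.
Selections with no genuine (all counterfeit): C(7,5) = 21.
Probability = 21/3003 = 1/143.

1/143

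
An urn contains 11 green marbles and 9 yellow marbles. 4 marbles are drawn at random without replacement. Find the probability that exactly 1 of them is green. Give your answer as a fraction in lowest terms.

Total number of selections: C(20,4) = 4845.
Selections with exactly 1 green: choose 1 of the 11 green and 3 of the 9 yellow, C(11,1)·C(9,3) = 11·84 = 924.
Probability = 924/4845 = 308/1615.

308/1615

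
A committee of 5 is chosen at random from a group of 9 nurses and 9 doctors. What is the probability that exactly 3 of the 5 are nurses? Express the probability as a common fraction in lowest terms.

Total number of selections: C(18,5) = 8568.
Selections with exactly 3 nurses: choose 3 of the 9 nurses and 2 of the 9 doctors, C(9,3)·C(9,2) = 84·36 = 3024.
Probability = 3024/8568 = 6/17.

6/17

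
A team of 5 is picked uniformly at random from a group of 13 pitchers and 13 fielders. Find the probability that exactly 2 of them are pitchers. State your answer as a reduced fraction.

39/115

The sample space is all 5-subsets of the 26: C(26,5) = 65780.
Selections with exactly 2 pitchers: choose 2 of the 13 pitchers and 3 of the 13 fielders, C(13,2)·C(13,3) = 78·286 = 22308.
Probability = 22308/65780 = 39/115.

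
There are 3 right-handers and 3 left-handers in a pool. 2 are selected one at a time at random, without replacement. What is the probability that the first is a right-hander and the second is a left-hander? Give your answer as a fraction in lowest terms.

3/10

Multiply the conditional probabilities at each draw: 3/6 · 3/5 = 9/30 = 3/10.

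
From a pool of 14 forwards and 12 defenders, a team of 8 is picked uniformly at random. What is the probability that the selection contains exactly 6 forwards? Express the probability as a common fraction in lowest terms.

There are C(26,8) = 1562275 ways to choose 8 from 26.
Selections with exactly 6 forwards: choose 6 of the 14 forwards and 2 of the 12 defenders, C(14,6)·C(12,2) = 3003·66 = 198198.
Probability = 198198/1562275 = 1386/10925.

1386/10925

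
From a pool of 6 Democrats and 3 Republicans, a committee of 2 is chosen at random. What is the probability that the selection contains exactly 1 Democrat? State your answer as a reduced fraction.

1/2

The sample space is all 2-subsets of the 9: C(9,2) = 36.
Selections with exactly 1 Democrat: choose 1 of the 6 Democrats and 1 of the 3 Republicans, C(6,1)·C(3,1) = 6·3 = 18.
Probability = 18/36 = 1/2.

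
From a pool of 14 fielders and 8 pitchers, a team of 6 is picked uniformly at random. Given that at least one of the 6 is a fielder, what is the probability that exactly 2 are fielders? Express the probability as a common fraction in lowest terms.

Work in counts. Selections with at least one fielder: C(22,6) − C(8,6) = 74613 − 28 = 74585.
Of those, selections where exactly 2 are fielders: C(14,2)·C(8,4) = 91·70 = 6370.
Conditional probability = 6370/74585 = 182/2131.

182/2131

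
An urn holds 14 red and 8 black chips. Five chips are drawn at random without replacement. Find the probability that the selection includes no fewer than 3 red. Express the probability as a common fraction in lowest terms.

481/627

Total selections: C(22,5) = 26334.
Favorable selections (no fewer than 3 red): C(14,3)·C(8,2) + C(14,4)·C(8,1) + C(14,5)·C(8,0) = 10192 + 8008 + 2002 = 20202.
Probability = 20202/26334 = 481/627.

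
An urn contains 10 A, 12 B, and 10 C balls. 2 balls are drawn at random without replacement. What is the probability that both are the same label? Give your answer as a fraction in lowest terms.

39/124

There are C(32,2) = 496 ways to draw 2 balls.
All same label: C(10,2) + C(12,2) + C(10,2) = 45 + 66 + 45 = 156.
Probability = 156/496 = 39/124.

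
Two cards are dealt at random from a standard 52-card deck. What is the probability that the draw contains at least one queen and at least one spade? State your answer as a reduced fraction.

29/442

There are C(52,2) = 1326 possible draws.
By inclusion-exclusion on the complements, draws missing all queens or all spades: C(48,2) + C(39,2) − C(36,2) = 1128 + 741 − 630 = 1239.
So draws with at least one of each: 1326 − 1239 = 87, probability 87/1326 = 29/442.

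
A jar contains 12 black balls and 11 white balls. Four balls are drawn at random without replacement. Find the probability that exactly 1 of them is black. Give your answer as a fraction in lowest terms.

36/161

The sample space is all 4-subsets of the 23: C(23,4) = 8855.
Selections with exactly 1 black: choose 1 of the 12 black and 3 of the 11 white, C(12,1)·C(11,3) = 12·165 = 1980.
Probability = 1980/8855 = 36/161.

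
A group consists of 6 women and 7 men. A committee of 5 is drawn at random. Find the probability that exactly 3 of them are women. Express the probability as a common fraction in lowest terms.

140/429

The sample space is all 5-subsets of the 13: C(13,5) = 1287.
Selections with exactly 3 women: choose 3 of the 6 women and 2 of the 7 men, C(6,3)·C(7,2) = 20·21 = 420.
Probability = 420/1287 = 140/429.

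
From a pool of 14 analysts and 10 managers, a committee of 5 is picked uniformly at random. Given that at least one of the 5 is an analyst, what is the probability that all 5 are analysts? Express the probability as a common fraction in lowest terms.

Work in counts. Selections with at least one analyst: C(24,5) − C(10,5) = 42504 − 252 = 42252.
Of those, selections where all 5 are analysts: C(14,5) = 2002.
Conditional probability = 2002/42252 = 143/3018.

143/3018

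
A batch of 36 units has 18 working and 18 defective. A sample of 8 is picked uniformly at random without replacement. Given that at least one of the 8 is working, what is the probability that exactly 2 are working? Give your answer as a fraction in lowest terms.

9282/98747

Work in counts. Selections with at least one working: C(36,8) − C(18,8) = 30260340 − 43758 = 30216582.
Of those, selections where exactly 2 are working: C(18,2)·C(18,6) = 153·18564 = 2840292.
Conditional probability = 2840292/30216582 = 9282/98747.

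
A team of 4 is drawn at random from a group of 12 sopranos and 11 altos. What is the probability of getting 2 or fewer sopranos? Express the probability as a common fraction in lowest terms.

Total selections: C(23,4) = 8855.
Favorable selections (2 or fewer sopranos): C(12,0)·C(11,4) + C(12,1)·C(11,3) + C(12,2)·C(11,2) = 330 + 1980 + 3630 = 5940.
Probability = 5940/8855 = 108/161.

108/161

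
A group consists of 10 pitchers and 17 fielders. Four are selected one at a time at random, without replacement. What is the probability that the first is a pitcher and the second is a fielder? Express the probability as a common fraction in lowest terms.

85/351

Multiply the conditional probabilities at each draw: 10/27 · 17/26 = 170/702 = 85/351.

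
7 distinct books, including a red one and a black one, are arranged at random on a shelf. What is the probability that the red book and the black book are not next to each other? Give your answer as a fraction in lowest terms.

There are 7! = 5040 arrangements.
Arrangements with the red book and the black book adjacent: 2·6! = 1440.
So not adjacent: 5040 − 1440 = 3600, probability 3600/5040 = 5/7.

5/7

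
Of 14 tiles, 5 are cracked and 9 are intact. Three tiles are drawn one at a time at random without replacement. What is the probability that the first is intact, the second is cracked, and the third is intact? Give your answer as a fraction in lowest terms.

15/91

Multiply the conditional probabilities at each draw: 9/14 · 5/13 · 8/12 = 360/2184 = 15/91.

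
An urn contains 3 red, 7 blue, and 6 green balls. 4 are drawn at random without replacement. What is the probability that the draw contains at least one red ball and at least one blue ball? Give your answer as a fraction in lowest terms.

71/130

There are C(16,4) = 1820 possible draws.
By inclusion-exclusion on the complements, draws missing all red or all blue: C(13,4) + C(9,4) − C(6,4) = 715 + 126 − 15 = 826.
So draws with at least one of each: 1820 − 826 = 994, probability 994/1820 = 71/130.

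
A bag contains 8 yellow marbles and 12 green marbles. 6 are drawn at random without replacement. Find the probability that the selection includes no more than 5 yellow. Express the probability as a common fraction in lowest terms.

9683/9690

There are C(20,6) = 38760 ways to choose the 6.
The complement is exactly 6 yellow: C(8,6)·C(12,0) = 28.
Probability = 1 − 28/38760 = 38732/38760 = 9683/9690.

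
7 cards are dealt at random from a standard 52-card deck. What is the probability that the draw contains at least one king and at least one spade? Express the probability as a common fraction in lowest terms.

There are C(52,7) = 133784560 possible draws.
By inclusion-exclusion on the complements, draws missing all kings or all spades: C(48,7) + C(39,7) − C(36,7) = 73629072 + 15380937 − 8347680 = 80662329.
So draws with at least one of each: 133784560 − 80662329 = 53122231, probability 53122231/133784560.

53122231/133784560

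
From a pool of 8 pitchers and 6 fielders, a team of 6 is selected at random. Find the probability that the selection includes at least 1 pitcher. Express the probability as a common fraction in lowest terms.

There are C(14,6) = 3003 ways to choose the 6.
Favorable selections (at least 1 pitcher): C(8,1)·C(6,5) + C(8,2)·C(6,4) + C(8,3)·C(6,3) + C(8,4)·C(6,2) + C(8,5)·C(6,1) + C(8,6)·C(6,0) = 48 + 420 + 1120 + 1050 + 336 + 28 = 3002.
Probability = 3002/3003.

3002/3003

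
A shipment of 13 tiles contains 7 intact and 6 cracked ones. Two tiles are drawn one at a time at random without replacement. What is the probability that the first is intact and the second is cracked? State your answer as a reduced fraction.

7/26

Multiply the conditional probabilities at each draw: 7/13 · 6/12 = 42/156 = 7/26.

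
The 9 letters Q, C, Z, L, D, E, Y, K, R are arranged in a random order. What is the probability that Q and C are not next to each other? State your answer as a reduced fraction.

7/9

There are 9! = 362880 arrangements.
Arrangements with Q and C adjacent: 2·8! = 80640.
So not adjacent: 362880 − 80640 = 282240, probability 282240/362880 = 7/9.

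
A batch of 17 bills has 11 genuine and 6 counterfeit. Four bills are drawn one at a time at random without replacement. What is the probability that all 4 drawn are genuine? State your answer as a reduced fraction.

33/238

Multiply the conditional probabilities at each draw: 11/17 · 10/16 · 9/15 · 8/14 = 7920/57120 = 33/238.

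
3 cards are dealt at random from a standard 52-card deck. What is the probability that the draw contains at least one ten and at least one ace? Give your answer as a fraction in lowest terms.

188/5525

There are C(52,3) = 22100 possible draws.
By inclusion-exclusion on the complements, draws missing all tens or all aces: C(48,3) + C(48,3) − C(44,3) = 17296 + 17296 − 13244 = 21348.
So draws with at least one of each: 22100 − 21348 = 752, probability 752/22100 = 188/5525.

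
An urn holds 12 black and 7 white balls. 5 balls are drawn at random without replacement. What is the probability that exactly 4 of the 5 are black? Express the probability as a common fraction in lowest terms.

There are C(19,5) = 11628 ways to choose 5 from 19.
Selections with exactly 4 black: choose 4 of the 12 black and 1 of the 7 white, C(12,4)·C(7,1) = 495·7 = 3465.
Probability = 3465/11628 = 385/1292.

385/1292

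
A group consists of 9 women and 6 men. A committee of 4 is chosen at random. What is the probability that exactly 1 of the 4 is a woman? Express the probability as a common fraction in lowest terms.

12/91

The sample space is all 4-subsets of the 15: C(15,4) = 1365.
Selections with exactly 1 woman: choose 1 of the 9 women and 3 of the 6 men, C(9,1)·C(6,3) = 9·20 = 180.
Probability = 180/1365 = 12/91.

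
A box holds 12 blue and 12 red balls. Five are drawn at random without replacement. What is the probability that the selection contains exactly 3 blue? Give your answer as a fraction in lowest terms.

Total number of selections: C(24,5) = 42504.
Selections with exactly 3 blue: choose 3 of the 12 blue and 2 of the 12 red, C(12,3)·C(12,2) = 220·66 = 14520.
Probability = 14520/42504 = 55/161.

55/161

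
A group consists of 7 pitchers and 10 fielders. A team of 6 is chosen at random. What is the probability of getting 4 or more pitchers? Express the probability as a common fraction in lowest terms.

Total selections: C(17,6) = 12376.
Favorable selections (4 or more pitchers): C(7,4)·C(10,2) + C(7,5)·C(10,1) + C(7,6)·C(10,0) = 1575 + 210 + 7 = 1792.
Probability = 1792/12376 = 32/221.

32/221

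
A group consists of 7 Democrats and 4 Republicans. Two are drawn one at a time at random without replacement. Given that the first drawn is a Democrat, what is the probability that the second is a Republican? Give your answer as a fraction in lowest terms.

2/5

After removing one Democrat, 10 remain: 6 Democrats and 4 Republicans.
So the probability the next is a Republican is 4/10 = 2/5.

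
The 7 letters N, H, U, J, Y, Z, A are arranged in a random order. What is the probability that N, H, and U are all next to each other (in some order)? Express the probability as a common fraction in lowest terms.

1/7

There are 7! = 5040 arrangements.
Treat the three as one block: 5! placements × 3! orders within the block = 120·6 = 720.
Probability = 720/5040 = 1/7.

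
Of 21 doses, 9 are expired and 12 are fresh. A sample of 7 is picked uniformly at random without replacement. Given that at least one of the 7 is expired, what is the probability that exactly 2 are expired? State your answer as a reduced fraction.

99/401

Work in counts. Selections with at least one expired: C(21,7) − C(12,7) = 116280 − 792 = 115488.
Of those, selections where exactly 2 are expired: C(9,2)·C(12,5) = 36·792 = 28512.
Conditional probability = 28512/115488 = 99/401.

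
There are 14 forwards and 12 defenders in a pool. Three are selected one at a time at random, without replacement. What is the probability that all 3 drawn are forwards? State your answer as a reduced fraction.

Multiply the conditional probabilities at each draw: 14/26 · 13/25 · 12/24 = 2184/15600 = 7/50.

7/50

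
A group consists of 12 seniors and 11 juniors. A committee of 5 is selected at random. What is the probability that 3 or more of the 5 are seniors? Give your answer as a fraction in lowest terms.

Total selections: C(23,5) = 33649.
Favorable selections (3 or more seniors): C(12,3)·C(11,2) + C(12,4)·C(11,1) + C(12,5)·C(11,0) = 12100 + 5445 + 792 = 18337.
Probability = 18337/33649 = 1667/3059.

1667/3059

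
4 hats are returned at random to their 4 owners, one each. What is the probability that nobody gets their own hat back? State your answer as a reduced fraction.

There are 4! = 24 assignments.
By inclusion-exclusion, assignments with no fixed points: C(4,0)·4! − C(4,1)·3! + C(4,2)·2! − C(4,3)·1! + C(4,4)·0! = 9.
Probability = 9/24 = 3/8.

3/8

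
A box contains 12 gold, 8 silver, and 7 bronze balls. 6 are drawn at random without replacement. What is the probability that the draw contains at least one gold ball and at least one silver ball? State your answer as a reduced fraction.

There are C(27,6) = 296010 possible draws.
By inclusion-exclusion on the complements, draws missing all gold or all silver: C(15,6) + C(19,6) − C(7,6) = 5005 + 27132 − 7 = 32130.
So draws with at least one of each: 296010 − 32130 = 263880, probability 263880/296010 = 2932/3289.

2932/3289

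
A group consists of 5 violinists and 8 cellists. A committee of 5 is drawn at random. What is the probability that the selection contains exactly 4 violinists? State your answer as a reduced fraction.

The sample space is all 5-subsets of the 13: C(13,5) = 1287.
Selections with exactly 4 violinists: choose 4 of the 5 violinists and 1 of the 8 cellists, C(5,4)·C(8,1) = 5·8 = 40.
Probability = 40/1287.

40/1287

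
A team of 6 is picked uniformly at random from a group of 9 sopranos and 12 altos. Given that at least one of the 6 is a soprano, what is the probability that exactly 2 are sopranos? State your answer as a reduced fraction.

Work in counts. Selections with at least one soprano: C(21,6) − C(12,6) = 54264 − 924 = 53340.
Of those, selections where exactly 2 are sopranos: C(9,2)·C(12,4) = 36·495 = 17820.
Conditional probability = 17820/53340 = 297/889.

297/889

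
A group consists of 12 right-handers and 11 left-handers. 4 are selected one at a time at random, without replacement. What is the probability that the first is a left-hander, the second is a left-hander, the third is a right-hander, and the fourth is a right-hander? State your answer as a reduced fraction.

11/161

Multiply the conditional probabilities at each draw: 11/23 · 10/22 · 12/21 · 11/20 = 14520/212520 = 11/161.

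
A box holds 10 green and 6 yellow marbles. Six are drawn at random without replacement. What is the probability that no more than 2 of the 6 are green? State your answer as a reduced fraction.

Total selections: C(16,6) = 8008.
Favorable selections (no more than 2 green): C(10,0)·C(6,6) + C(10,1)·C(6,5) + C(10,2)·C(6,4) = 1 + 60 + 675 = 736.
Probability = 736/8008 = 92/1001.

92/1001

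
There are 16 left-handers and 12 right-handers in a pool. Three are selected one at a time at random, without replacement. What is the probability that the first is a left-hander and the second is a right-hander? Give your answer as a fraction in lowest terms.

Multiply the conditional probabilities at each draw: 16/28 · 12/27 = 192/756 = 16/63.

16/63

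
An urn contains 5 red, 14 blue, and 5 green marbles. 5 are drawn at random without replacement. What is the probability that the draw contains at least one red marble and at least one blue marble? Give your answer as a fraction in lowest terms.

4375/6072

There are C(24,5) = 42504 possible draws.
By inclusion-exclusion on the complements, draws missing all red or all blue: C(19,5) + C(10,5) − C(5,5) = 11628 + 252 − 1 = 11879.
So draws with at least one of each: 42504 − 11879 = 30625, probability 30625/42504 = 4375/6072.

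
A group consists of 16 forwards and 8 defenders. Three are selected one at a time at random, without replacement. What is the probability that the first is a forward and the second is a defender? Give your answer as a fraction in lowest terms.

Multiply the conditional probabilities at each draw: 16/24 · 8/23 = 128/552 = 16/69.

16/69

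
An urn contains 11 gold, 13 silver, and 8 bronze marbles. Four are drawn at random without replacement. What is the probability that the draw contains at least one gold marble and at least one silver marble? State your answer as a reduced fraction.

There are C(32,4) = 35960 possible draws.
By inclusion-exclusion on the complements, draws missing all gold or all silver: C(21,4) + C(19,4) − C(8,4) = 5985 + 3876 − 70 = 9791.
So draws with at least one of each: 35960 − 9791 = 26169, probability 26169/35960.

26169/35960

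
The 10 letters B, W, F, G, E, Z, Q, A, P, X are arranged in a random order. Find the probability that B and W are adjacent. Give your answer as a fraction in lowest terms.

1/5

There are 10! = 3628800 arrangements.
Treat B and W as a block: 9! arrangements of the blocks × 2 orders within the block = 2·362880 = 725760.
Probability = 725760/3628800 = 1/5.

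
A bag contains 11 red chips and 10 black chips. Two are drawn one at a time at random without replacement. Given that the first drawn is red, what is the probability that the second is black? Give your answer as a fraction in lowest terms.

1/2

After removing one red, 20 remain: 10 red and 10 black.
So the probability the next is black is 10/20 = 1/2.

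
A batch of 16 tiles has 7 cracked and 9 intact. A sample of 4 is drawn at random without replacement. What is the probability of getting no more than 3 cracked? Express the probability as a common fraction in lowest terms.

51/52

Total selections: C(16,4) = 1820.
The complement is exactly 4 cracked: C(7,4)·C(9,0) = 35.
Probability = 1 − 35/1820 = 1785/1820 = 51/52.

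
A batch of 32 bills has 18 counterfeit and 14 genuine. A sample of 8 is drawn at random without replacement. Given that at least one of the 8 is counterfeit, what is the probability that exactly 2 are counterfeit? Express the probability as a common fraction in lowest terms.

11781/269623

Work in counts. Selections with at least one counterfeit: C(32,8) − C(14,8) = 10518300 − 3003 = 10515297.
Of those, selections where exactly 2 are counterfeit: C(18,2)·C(14,6) = 153·3003 = 459459.
Conditional probability = 459459/10515297 = 11781/269623.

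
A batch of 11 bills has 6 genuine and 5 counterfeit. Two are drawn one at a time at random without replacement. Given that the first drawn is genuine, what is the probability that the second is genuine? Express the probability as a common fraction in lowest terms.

1/2

After removing one genuine, 10 remain: 5 genuine and 5 counterfeit.
So the probability the next is genuine is 5/10 = 1/2.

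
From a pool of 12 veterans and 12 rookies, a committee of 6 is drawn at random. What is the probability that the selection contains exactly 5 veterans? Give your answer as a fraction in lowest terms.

216/3059

The sample space is all 6-subsets of the 24: C(24,6) = 134596.
Selections with exactly 5 veterans: choose 5 of the 12 veterans and 1 of the 12 rookies, C(12,5)·C(12,1) = 792·12 = 9504.
Probability = 9504/134596 = 216/3059.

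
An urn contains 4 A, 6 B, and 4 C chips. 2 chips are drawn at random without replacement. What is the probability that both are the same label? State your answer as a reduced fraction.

There are C(14,2) = 91 ways to draw 2 chips.
All same label: C(4,2) + C(6,2) + C(4,2) = 6 + 15 + 6 = 27.
Probability = 27/91.

27/91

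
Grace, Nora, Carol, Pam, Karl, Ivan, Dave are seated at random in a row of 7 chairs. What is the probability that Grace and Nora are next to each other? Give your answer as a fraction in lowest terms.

2/7

There are 7! = 5040 arrangements.
Treat Grace and Nora as a block: 6! arrangements of the blocks × 2 orders within the block = 2·720 = 1440.
Probability = 1440/5040 = 2/7.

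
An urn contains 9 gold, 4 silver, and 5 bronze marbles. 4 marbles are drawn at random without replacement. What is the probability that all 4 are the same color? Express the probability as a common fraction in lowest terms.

11/255

There are C(18,4) = 3060 ways to draw 4 marbles.
All same color: C(9,4) + C(4,4) + C(5,4) = 126 + 1 + 5 = 132.
Probability = 132/3060 = 11/255.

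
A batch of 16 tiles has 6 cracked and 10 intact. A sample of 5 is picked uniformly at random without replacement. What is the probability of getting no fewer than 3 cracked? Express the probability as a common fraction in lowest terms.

Total selections: C(16,5) = 4368.
Favorable selections (no fewer than 3 cracked): C(6,3)·C(10,2) + C(6,4)·C(10,1) + C(6,5)·C(10,0) = 900 + 150 + 6 = 1056.
Probability = 1056/4368 = 22/91.

22/91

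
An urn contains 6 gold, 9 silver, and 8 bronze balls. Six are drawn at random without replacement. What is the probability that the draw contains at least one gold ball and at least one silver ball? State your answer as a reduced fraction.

4076/4807

There are C(23,6) = 100947 possible draws.
By inclusion-exclusion on the complements, draws missing all gold or all silver: C(17,6) + C(14,6) − C(8,6) = 12376 + 3003 − 28 = 15351.
So draws with at least one of each: 100947 − 15351 = 85596, probability 85596/100947 = 4076/4807.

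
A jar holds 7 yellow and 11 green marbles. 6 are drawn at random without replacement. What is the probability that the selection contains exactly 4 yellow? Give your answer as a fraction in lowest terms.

The sample space is all 6-subsets of the 18: C(18,6) = 18564.
Selections with exactly 4 yellow: choose 4 of the 7 yellow and 2 of the 11 green, C(7,4)·C(11,2) = 35·55 = 1925.
Probability = 1925/18564 = 275/2652.

275/2652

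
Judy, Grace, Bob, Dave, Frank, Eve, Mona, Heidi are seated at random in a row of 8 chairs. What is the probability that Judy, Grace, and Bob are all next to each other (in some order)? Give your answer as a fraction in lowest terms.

There are 8! = 40320 arrangements.
Treat the three as one block: 6! placements × 3! orders within the block = 720·6 = 4320.
Probability = 4320/40320 = 3/28.

3/28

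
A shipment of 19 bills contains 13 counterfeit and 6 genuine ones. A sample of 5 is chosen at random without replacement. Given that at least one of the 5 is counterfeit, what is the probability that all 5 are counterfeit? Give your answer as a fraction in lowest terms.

Work in counts. Selections with at least one counterfeit: C(19,5) − C(6,5) = 11628 − 6 = 11622.
Of those, selections where all 5 are counterfeit: C(13,5) = 1287.
Conditional probability = 1287/11622 = 33/298.

33/298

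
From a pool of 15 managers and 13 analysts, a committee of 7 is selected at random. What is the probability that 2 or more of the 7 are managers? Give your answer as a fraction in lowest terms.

Total selections: C(28,7) = 1184040.
Favorable selections (2 or more managers): C(15,2)·C(13,5) + C(15,3)·C(13,4) + C(15,4)·C(13,3) + C(15,5)·C(13,2) + C(15,6)·C(13,1) + C(15,7)·C(13,0) = 135135 + 325325 + 390390 + 234234 + 65065 + 6435 = 1156584.
Probability = 1156584/1184040 = 337/345.

337/345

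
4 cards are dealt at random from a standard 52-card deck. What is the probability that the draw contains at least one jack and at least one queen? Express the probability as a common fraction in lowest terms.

There are C(52,4) = 270725 possible draws.
By inclusion-exclusion on the complements, draws missing all jacks or all queens: C(48,4) + C(48,4) − C(44,4) = 194580 + 194580 − 135751 = 253409.
So draws with at least one of each: 270725 − 253409 = 17316, probability 17316/270725 = 1332/20825.

1332/20825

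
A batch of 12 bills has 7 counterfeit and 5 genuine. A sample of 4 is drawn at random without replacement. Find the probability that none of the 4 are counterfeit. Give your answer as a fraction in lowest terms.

There are C(12,4) = 495 possible selections.
Selections with no counterfeit (all genuine): C(5,4) = 5.
Probability = 5/495 = 1/99.

1/99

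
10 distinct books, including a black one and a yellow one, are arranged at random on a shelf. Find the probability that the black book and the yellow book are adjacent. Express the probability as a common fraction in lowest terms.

There are 10! = 3628800 arrangements.
Treat the black book and the yellow book as a block: 9! arrangements of the blocks × 2 orders within the block = 2·362880 = 725760.
Probability = 725760/3628800 = 1/5.

1/5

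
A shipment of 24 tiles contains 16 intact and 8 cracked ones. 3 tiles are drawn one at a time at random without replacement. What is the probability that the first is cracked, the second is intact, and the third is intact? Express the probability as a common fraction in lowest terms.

40/253

Multiply the conditional probabilities at each draw: 8/24 · 16/23 · 15/22 = 1920/12144 = 40/253.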